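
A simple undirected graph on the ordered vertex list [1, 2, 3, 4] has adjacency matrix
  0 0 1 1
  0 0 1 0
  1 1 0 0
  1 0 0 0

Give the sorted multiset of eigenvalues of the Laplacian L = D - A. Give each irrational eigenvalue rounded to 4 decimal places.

With the vertex order [1, 2, 3, 4], the degrees are [2, 1, 2, 1], giving D = diag(2, 1, 2, 1) and L = D - A. Since every row of L sums to 0, the all-ones vector is in the kernel and 0 is an eigenvalue. The single zero eigenvalue shows the graph is connected. The largest eigenvalue, 3.4142, is at most the vertex count 4. The eigenvalues sum to 6, which equals trace(L) = 2|E|.

[0, 0.5858, 2, 3.4142]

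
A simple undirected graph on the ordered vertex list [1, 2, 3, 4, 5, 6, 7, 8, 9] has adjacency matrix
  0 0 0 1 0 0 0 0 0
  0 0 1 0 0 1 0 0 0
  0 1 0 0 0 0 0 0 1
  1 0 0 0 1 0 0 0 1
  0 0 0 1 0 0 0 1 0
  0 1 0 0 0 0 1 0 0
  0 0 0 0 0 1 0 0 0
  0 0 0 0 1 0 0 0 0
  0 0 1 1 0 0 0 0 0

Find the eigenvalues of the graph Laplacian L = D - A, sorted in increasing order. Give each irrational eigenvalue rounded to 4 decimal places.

Reading degrees in the order [1, 2, 3, 4, 5, 6, 7, 8, 9] gives [1, 2, 2, 3, 2, 2, 1, 1, 2]; set D = diag(1, 2, 2, 3, 2, 2, 1, 1, 2) and form L = D - A. Diagonalising L (or applying a numerical eigensolver to the 9x9 matrix) gives the spectrum above. There is one zero in the spectrum, matching the 1 component.

[0, 0.1404, 0.5362, 0.7754, 1.5803, 2.2449, 2.7784, 3.5988, 4.3455]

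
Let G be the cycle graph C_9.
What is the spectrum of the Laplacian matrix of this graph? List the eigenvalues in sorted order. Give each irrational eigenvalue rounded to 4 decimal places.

The graph has 9 vertices and degree multiset [2, 2, 2, 2, 2, 2, 2, 2, 2]; D is the diagonal matrix of degrees and L = D - A. The multiplicity of 0 as a Laplacian eigenvalue equals the number of connected components. By the matrix-tree theorem the graph has (1/9) * product of the nonzero eigenvalues = 9 spanning trees. The eigenvalues sum to 18, which equals trace(L) = 2|E|.

[0, 0.4679, 0.4679, 1.6527, 1.6527, 3, 3, 3.8794, 3.8794]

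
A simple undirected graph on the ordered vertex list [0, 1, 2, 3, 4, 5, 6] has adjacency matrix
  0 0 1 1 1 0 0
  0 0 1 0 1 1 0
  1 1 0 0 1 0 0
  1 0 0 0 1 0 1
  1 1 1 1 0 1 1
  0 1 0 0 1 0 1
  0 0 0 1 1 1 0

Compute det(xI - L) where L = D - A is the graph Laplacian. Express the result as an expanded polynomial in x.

Each diagonal entry of L is the vertex degree and each off-diagonal entry is -1 where an edge is present, 0 otherwise; in the order [0, 1, 2, 3, 4, 5, 6] the diagonal is [3, 3, 3, 3, 6, 3, 3]. Computing det(xI - L) by cofactor expansion (or equivalently via sum-over-permutations) gives x^7 - 24x^6 + 231x^5 - 1140x^4 + 3036x^3 - 4128x^2 + 2240x. Since p(0) = det(-L) = 0, x divides p(x). By the matrix-tree theorem the graph has (1/7) * product of the nonzero eigenvalues = 320 spanning trees.

x^7 - 24x^6 + 231x^5 - 1140x^4 + 3036x^3 - 4128x^2 + 2240x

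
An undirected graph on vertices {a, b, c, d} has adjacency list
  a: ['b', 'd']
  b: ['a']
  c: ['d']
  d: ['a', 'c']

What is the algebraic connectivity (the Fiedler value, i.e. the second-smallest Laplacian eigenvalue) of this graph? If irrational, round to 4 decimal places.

0.5858

Reading degrees in the order [a, b, c, d] gives [2, 1, 1, 2]; set D = diag(2, 1, 1, 2) and form L = D - A. The sorted Laplacian eigenvalues are [0, 0.5858, 2, 3.4142]; the algebraic connectivity is the second entry, 0.5858.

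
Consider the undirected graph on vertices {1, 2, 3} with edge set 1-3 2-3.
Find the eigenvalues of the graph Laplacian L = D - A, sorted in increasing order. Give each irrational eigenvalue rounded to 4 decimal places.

With the vertex order [1, 2, 3], the degrees are [1, 1, 2], giving D = diag(1, 1, 2) and L = D - A. Diagonalising L (or applying a numerical eigensolver to the 3x3 matrix) gives the spectrum above. The single zero eigenvalue shows the graph is connected. There is one zero in the spectrum, matching the 1 component. The eigenvalues sum to 4, which equals trace(L) = 2|E|.

[0, 1, 3]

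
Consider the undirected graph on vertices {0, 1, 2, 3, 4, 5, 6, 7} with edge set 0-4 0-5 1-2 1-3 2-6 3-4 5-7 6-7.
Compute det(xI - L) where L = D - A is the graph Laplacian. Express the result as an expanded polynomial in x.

x^8 - 16x^7 + 104x^6 - 352x^5 + 660x^4 - 672x^3 + 336x^2 - 64x

Reading degrees in the order [0, 1, 2, 3, 4, 5, 6, 7] gives [2, 2, 2, 2, 2, 2, 2, 2]; set D = diag(2, 2, 2, 2, 2, 2, 2, 2) and form L = D - A. L has integer entries, so p(x) = det(xI - L) has integer coefficients. Expanding the determinant yields x^8 - 16x^7 + 104x^6 - 352x^5 + 660x^4 - 672x^3 + 336x^2 - 64x. The coefficient of x^7 equals -trace(L) = -16, matching the sum of degrees. By the matrix-tree theorem the graph has (1/8) * product of the nonzero eigenvalues = 8 spanning trees. There is one zero in the spectrum, matching the 1 component.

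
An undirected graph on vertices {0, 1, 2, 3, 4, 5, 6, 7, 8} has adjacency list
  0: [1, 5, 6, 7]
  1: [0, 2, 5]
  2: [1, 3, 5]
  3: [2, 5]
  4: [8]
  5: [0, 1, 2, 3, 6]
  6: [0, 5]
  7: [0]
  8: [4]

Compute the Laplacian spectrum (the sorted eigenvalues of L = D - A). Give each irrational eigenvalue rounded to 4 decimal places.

[0, 0, 0.7971, 1.6120, 2, 2.4285, 3.9643, 5.1226, 6.0755]

Reading degrees in the order [0, 1, 2, 3, 4, 5, 6, 7, 8] gives [4, 3, 3, 2, 1, 5, 2, 1, 1]; set D = diag(4, 3, 3, 2, 1, 5, 2, 1, 1) and form L = D - A. The multiplicity of 0 as a Laplacian eigenvalue equals the number of connected components. The 2 zero eigenvalues correspond to the 2 connected components. The largest eigenvalue, 6.0755, is at most the vertex count 9.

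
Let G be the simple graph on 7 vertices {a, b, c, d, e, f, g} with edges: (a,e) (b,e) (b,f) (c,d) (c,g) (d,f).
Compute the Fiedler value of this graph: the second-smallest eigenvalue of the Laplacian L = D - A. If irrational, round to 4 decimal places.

0.1981

Each diagonal entry of L is the vertex degree and each off-diagonal entry is -1 where an edge is present, 0 otherwise; in the order [a, b, c, d, e, f, g] the diagonal is [1, 2, 2, 2, 2, 2, 1]. The sorted Laplacian eigenvalues are [0, 0.1981, 0.7530, 1.5550, 2.4450, 3.2470, 3.8019]; the algebraic connectivity is the second entry, 0.1981. The eigenvalues sum to 12, which equals trace(L) = 2|E|.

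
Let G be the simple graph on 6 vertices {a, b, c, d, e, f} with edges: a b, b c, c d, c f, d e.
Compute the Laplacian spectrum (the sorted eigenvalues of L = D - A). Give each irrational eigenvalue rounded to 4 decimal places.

Each diagonal entry of L is the vertex degree and each off-diagonal entry is -1 where an edge is present, 0 otherwise; in the order [a, b, c, d, e, f] the diagonal is [1, 2, 3, 2, 1, 1]. Since every row of L sums to 0, the all-ones vector is in the kernel and 0 is an eigenvalue. The single zero eigenvalue shows the graph is connected. The eigenvalues sum to 10, which equals trace(L) = 2|E|. By the matrix-tree theorem the graph has (1/6) * product of the nonzero eigenvalues = 1 spanning tree.

[0, 0.3820, 0.6972, 2, 2.6180, 4.3028]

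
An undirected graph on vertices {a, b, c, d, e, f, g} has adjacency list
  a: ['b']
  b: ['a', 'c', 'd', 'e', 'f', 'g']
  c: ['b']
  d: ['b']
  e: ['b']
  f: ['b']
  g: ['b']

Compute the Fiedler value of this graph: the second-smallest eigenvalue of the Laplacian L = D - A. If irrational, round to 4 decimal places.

1

Reading degrees in the order [a, b, c, d, e, f, g] gives [1, 6, 1, 1, 1, 1, 1]; set D = diag(1, 6, 1, 1, 1, 1, 1) and form L = D - A. The sorted Laplacian eigenvalues are [0, 1, 1, 1, 1, 1, 7]; the algebraic connectivity is the second entry, 1. The eigenvalues sum to 12, which equals trace(L) = 2|E|.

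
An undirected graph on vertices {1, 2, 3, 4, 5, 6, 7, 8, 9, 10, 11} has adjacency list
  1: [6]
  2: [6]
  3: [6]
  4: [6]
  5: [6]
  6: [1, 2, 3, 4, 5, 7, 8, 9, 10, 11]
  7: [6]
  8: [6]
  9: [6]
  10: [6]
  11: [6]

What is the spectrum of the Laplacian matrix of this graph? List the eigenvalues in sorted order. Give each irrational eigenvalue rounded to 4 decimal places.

With the vertex order [1, 2, 3, 4, 5, 6, 7, 8, 9, 10, 11], the degrees are [1, 1, 1, 1, 1, 10, 1, 1, 1, 1, 1], giving D = diag(1, 1, 1, 1, 1, 10, 1, 1, 1, 1, 1) and L = D - A. Diagonalising L (or applying a numerical eigensolver to the 11x11 matrix) gives the spectrum above. The single zero eigenvalue shows the graph is connected. There is one zero in the spectrum, matching the 1 component.

[0, 1, 1, 1, 1, 1, 1, 1, 1, 1, 11]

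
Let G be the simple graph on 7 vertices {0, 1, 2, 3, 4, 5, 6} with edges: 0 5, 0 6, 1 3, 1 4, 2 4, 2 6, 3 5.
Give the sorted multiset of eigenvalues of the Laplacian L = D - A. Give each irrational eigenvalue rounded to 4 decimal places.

[0, 0.7530, 0.7530, 2.4450, 2.4450, 3.8019, 3.8019]

Each diagonal entry of L is the vertex degree and each off-diagonal entry is -1 where an edge is present, 0 otherwise; in the order [0, 1, 2, 3, 4, 5, 6] the diagonal is [2, 2, 2, 2, 2, 2, 2]. Since every row of L sums to 0, the all-ones vector is in the kernel and 0 is an eigenvalue. The single zero eigenvalue shows the graph is connected. By the matrix-tree theorem the graph has (1/7) * product of the nonzero eigenvalues = 7 spanning trees.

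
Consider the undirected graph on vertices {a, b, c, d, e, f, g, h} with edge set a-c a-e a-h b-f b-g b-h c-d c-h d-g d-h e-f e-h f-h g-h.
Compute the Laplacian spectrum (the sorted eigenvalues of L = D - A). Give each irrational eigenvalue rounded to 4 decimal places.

With the vertex order [a, b, c, d, e, f, g, h], the degrees are [3, 3, 3, 3, 3, 3, 3, 7], giving D = diag(3, 3, 3, 3, 3, 3, 3, 7) and L = D - A. Diagonalising L (or applying a numerical eigensolver to the 8x8 matrix) gives the spectrum above. The largest eigenvalue, 8, is at most the vertex count 8. The eigenvalues sum to 28, which equals trace(L) = 2|E|.

[0, 1.7530, 1.7530, 3.4450, 3.4450, 4.8019, 4.8019, 8]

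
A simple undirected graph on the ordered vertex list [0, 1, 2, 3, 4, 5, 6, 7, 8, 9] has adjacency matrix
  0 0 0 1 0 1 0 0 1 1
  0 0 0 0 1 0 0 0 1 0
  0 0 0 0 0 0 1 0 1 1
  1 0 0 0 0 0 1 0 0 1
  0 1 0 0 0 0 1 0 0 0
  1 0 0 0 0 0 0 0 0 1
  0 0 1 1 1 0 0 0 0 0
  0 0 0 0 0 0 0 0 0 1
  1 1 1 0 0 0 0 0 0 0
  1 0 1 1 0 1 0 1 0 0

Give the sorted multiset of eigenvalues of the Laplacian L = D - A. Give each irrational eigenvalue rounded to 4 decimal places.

With the vertex order [0, 1, 2, 3, 4, 5, 6, 7, 8, 9], the degrees are [4, 2, 3, 3, 2, 2, 3, 1, 3, 5], giving D = diag(4, 2, 3, 3, 2, 2, 3, 1, 3, 5) and L = D - A. L is symmetric positive semidefinite, so every eigenvalue is real and nonnegative. The single zero eigenvalue shows the graph is connected. By the matrix-tree theorem the graph has (1/10) * product of the nonzero eigenvalues = 368 spanning trees.

[0, 0.6243, 1.1427, 1.6988, 2, 2.7695, 3.7199, 4.3283, 5.3398, 6.3768]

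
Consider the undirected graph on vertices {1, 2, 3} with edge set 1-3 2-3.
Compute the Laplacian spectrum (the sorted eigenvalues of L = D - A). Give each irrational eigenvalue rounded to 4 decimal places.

[0, 1, 3]

With the vertex order [1, 2, 3], the degrees are [1, 1, 2], giving D = diag(1, 1, 2) and L = D - A. The multiplicity of 0 as a Laplacian eigenvalue equals the number of connected components. The single zero eigenvalue shows the graph is connected. By the matrix-tree theorem the graph has (1/3) * product of the nonzero eigenvalues = 1 spanning tree. The eigenvalues sum to 4, which equals trace(L) = 2|E|.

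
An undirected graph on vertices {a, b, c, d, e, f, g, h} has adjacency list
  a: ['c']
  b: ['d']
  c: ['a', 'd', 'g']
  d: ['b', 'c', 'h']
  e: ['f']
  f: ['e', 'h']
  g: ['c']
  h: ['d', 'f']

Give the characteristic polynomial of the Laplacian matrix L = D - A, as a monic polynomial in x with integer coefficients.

Each diagonal entry of L is the vertex degree and each off-diagonal entry is -1 where an edge is present, 0 otherwise; in the order [a, b, c, d, e, f, g, h] the diagonal is [1, 1, 3, 3, 1, 2, 1, 2]. Computing det(xI - L) by cofactor expansion (or equivalently via sum-over-permutations) gives x^8 - 14x^7 + 76x^6 - 204x^5 + 287x^4 - 208x^3 + 70x^2 - 8x. The constant term is 0 because L is singular (the all-ones vector lies in its kernel). By the matrix-tree theorem the graph has (1/8) * product of the nonzero eigenvalues = 1 spanning tree.

x^8 - 14x^7 + 76x^6 - 204x^5 + 287x^4 - 208x^3 + 70x^2 - 8x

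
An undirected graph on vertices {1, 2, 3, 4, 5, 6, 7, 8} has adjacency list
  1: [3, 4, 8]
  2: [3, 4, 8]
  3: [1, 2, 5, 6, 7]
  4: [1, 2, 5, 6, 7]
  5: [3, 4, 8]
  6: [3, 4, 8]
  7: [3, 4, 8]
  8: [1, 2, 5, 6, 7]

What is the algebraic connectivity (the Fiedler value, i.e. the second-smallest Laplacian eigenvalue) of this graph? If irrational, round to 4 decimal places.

Each diagonal entry of L is the vertex degree and each off-diagonal entry is -1 where an edge is present, 0 otherwise; in the order [1, 2, 3, 4, 5, 6, 7, 8] the diagonal is [3, 3, 5, 5, 3, 3, 3, 5]. Computing the eigenvalues of L and sorting gives [0, 3, 3, 3, 3, 5, 5, 8]. The Fiedler value lambda_2 = 3 is strictly positive, so the graph is connected. By the matrix-tree theorem the graph has (1/8) * product of the nonzero eigenvalues = 2025 spanning trees.

3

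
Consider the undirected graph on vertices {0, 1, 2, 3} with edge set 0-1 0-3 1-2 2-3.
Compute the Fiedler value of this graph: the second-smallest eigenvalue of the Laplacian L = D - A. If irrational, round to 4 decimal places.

Reading degrees in the order [0, 1, 2, 3] gives [2, 2, 2, 2]; set D = diag(2, 2, 2, 2) and form L = D - A. The smallest Laplacian eigenvalue is always 0. The next one, lambda_2 = 2, measures how hard the graph is to disconnect: larger values mean better connectivity. The eigenvalues sum to 8, which equals trace(L) = 2|E|.

2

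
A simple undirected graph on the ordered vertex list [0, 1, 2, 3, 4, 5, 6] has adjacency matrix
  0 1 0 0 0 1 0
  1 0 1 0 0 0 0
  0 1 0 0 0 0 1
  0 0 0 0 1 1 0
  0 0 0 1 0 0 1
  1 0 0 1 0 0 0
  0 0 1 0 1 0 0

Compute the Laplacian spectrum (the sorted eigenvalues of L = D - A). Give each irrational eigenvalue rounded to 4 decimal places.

[0, 0.7530, 0.7530, 2.4450, 2.4450, 3.8019, 3.8019]

With the vertex order [0, 1, 2, 3, 4, 5, 6], the degrees are [2, 2, 2, 2, 2, 2, 2], giving D = diag(2, 2, 2, 2, 2, 2, 2) and L = D - A. The multiplicity of 0 as a Laplacian eigenvalue equals the number of connected components. The single zero eigenvalue shows the graph is connected. There is one zero in the spectrum, matching the 1 component. By the matrix-tree theorem the graph has (1/7) * product of the nonzero eigenvalues = 7 spanning trees.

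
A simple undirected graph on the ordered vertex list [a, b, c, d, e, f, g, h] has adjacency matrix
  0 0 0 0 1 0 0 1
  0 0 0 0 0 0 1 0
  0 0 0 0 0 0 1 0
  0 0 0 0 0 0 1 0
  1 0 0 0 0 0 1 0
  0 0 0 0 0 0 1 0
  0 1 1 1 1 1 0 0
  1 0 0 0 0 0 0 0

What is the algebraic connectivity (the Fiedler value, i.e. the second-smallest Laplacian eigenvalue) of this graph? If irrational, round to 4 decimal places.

With the vertex order [a, b, c, d, e, f, g, h], the degrees are [2, 1, 1, 1, 2, 1, 5, 1], giving D = diag(2, 1, 1, 1, 2, 1, 5, 1) and L = D - A. The smallest Laplacian eigenvalue is always 0. The next one, lambda_2 = 0.2774, measures how hard the graph is to disconnect: larger values mean better connectivity. The largest eigenvalue, 6.0548, is at most the vertex count 8. There is one zero in the spectrum, matching the 1 component.

0.2774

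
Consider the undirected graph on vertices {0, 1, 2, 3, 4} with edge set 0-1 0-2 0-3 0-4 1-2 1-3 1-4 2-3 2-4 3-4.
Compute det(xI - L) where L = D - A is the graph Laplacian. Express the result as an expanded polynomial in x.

With the vertex order [0, 1, 2, 3, 4], the degrees are [4, 4, 4, 4, 4], giving D = diag(4, 4, 4, 4, 4) and L = D - A. The eigenvalues of L are [0, 5, 5, 5, 5]; the characteristic polynomial is the product of (x - lambda_i), which multiplies out to x^5 - 20x^4 + 150x^3 - 500x^2 + 625x. Since p(0) = det(-L) = 0, x divides p(x).

x^5 - 20x^4 + 150x^3 - 500x^2 + 625x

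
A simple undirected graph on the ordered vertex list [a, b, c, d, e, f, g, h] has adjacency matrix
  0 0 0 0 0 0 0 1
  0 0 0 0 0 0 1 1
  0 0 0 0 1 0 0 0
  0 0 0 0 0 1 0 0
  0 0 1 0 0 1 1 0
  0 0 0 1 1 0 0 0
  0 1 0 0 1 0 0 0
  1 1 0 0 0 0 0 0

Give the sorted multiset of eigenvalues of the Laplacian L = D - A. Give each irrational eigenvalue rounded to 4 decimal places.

Each diagonal entry of L is the vertex degree and each off-diagonal entry is -1 where an edge is present, 0 otherwise; in the order [a, b, c, d, e, f, g, h] the diagonal is [1, 2, 1, 1, 3, 2, 2, 2]. The multiplicity of 0 as a Laplacian eigenvalue equals the number of connected components. The eigenvalues sum to 14, which equals trace(L) = 2|E|.

[0, 0.1864, 0.5858, 1, 2, 2.4707, 3.4142, 4.3429]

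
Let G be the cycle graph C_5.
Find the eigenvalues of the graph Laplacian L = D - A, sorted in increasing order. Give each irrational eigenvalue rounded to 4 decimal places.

[0, 1.3820, 1.3820, 3.6180, 3.6180]

The graph has 5 vertices and degree multiset [2, 2, 2, 2, 2]; D is the diagonal matrix of degrees and L = D - A. Since every row of L sums to 0, the all-ones vector is in the kernel and 0 is an eigenvalue.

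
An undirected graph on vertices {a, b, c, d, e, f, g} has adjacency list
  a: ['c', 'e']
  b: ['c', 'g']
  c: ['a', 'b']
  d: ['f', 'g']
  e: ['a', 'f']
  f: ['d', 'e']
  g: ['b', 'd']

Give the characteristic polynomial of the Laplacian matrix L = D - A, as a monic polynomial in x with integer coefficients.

Each diagonal entry of L is the vertex degree and each off-diagonal entry is -1 where an edge is present, 0 otherwise; in the order [a, b, c, d, e, f, g] the diagonal is [2, 2, 2, 2, 2, 2, 2]. Computing det(xI - L) by cofactor expansion (or equivalently via sum-over-permutations) gives x^7 - 14x^6 + 77x^5 - 210x^4 + 294x^3 - 196x^2 + 49x. The coefficient of x^6 equals -trace(L) = -14, matching the sum of degrees. The largest eigenvalue, 3.8019, is at most the vertex count 7.

x^7 - 14x^6 + 77x^5 - 210x^4 + 294x^3 - 196x^2 + 49x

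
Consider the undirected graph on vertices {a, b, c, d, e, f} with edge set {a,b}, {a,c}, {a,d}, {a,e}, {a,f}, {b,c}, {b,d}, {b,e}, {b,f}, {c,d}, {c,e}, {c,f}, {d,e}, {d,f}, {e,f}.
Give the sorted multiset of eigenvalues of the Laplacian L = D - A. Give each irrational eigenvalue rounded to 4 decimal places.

Each diagonal entry of L is the vertex degree and each off-diagonal entry is -1 where an edge is present, 0 otherwise; in the order [a, b, c, d, e, f] the diagonal is [5, 5, 5, 5, 5, 5]. Diagonalising L (or applying a numerical eigensolver to the 6x6 matrix) gives the spectrum above. By the matrix-tree theorem the graph has (1/6) * product of the nonzero eigenvalues = 1296 spanning trees.

[0, 6, 6, 6, 6, 6]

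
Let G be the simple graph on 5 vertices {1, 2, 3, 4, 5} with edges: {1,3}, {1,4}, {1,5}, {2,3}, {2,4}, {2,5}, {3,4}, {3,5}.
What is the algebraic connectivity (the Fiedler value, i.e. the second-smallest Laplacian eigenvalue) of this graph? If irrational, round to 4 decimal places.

With the vertex order [1, 2, 3, 4, 5], the degrees are [3, 3, 4, 3, 3], giving D = diag(3, 3, 4, 3, 3) and L = D - A. The smallest Laplacian eigenvalue is always 0. The next one, lambda_2 = 3, measures how hard the graph is to disconnect: larger values mean better connectivity.

3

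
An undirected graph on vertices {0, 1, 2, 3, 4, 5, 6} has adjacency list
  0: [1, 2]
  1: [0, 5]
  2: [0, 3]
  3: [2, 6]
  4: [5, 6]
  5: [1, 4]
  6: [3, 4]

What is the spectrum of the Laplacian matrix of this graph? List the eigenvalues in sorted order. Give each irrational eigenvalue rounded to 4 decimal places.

Reading degrees in the order [0, 1, 2, 3, 4, 5, 6] gives [2, 2, 2, 2, 2, 2, 2]; set D = diag(2, 2, 2, 2, 2, 2, 2) and form L = D - A. Since every row of L sums to 0, the all-ones vector is in the kernel and 0 is an eigenvalue. The single zero eigenvalue shows the graph is connected. The eigenvalues sum to 14, which equals trace(L) = 2|E|. The largest eigenvalue, 3.8019, is at most the vertex count 7.

[0, 0.7530, 0.7530, 2.4450, 2.4450, 3.8019, 3.8019]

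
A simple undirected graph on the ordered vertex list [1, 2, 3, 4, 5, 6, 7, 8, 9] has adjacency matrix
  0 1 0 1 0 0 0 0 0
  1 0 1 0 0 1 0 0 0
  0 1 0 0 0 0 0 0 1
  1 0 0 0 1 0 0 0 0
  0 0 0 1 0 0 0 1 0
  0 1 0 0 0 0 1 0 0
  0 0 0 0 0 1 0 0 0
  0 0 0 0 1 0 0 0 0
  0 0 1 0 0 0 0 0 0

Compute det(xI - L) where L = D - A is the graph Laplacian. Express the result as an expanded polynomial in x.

Reading degrees in the order [1, 2, 3, 4, 5, 6, 7, 8, 9] gives [2, 3, 2, 2, 2, 2, 1, 1, 1]; set D = diag(2, 3, 2, 2, 2, 2, 1, 1, 1) and form L = D - A. Computing det(xI - L) by cofactor expansion (or equivalently via sum-over-permutations) gives x^9 - 16x^8 + 104x^7 - 354x^6 + 677x^5 - 724x^4 + 406x^3 - 104x^2 + 9x. Since p(0) = det(-L) = 0, x divides p(x). There is one zero in the spectrum, matching the 1 component.

x^9 - 16x^8 + 104x^7 - 354x^6 + 677x^5 - 724x^4 + 406x^3 - 104x^2 + 9x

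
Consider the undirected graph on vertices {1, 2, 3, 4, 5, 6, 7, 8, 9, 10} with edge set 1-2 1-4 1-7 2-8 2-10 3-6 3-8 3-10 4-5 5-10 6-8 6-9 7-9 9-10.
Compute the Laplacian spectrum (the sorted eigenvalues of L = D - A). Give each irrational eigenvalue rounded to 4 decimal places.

Reading degrees in the order [1, 2, 3, 4, 5, 6, 7, 8, 9, 10] gives [3, 3, 3, 2, 2, 3, 2, 3, 3, 4]; set D = diag(3, 3, 3, 2, 2, 3, 2, 3, 3, 4) and form L = D - A. The multiplicity of 0 as a Laplacian eigenvalue equals the number of connected components.

[0, 0.7706, 1.2190, 1.8969, 2.4407, 3.2429, 3.5483, 4.1146, 4.9570, 5.8100]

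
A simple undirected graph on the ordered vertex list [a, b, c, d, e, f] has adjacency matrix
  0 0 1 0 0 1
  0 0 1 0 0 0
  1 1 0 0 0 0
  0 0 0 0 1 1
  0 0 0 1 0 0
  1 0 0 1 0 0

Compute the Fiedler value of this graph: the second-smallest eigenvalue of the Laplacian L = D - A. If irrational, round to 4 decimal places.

Each diagonal entry of L is the vertex degree and each off-diagonal entry is -1 where an edge is present, 0 otherwise; in the order [a, b, c, d, e, f] the diagonal is [2, 1, 2, 2, 1, 2]. The smallest Laplacian eigenvalue is always 0. The next one, lambda_2 = 0.2679, measures how hard the graph is to disconnect: larger values mean better connectivity. There is one zero in the spectrum, matching the 1 component.

0.2679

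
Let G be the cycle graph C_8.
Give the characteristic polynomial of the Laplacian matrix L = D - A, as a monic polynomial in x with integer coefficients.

x^8 - 16x^7 + 104x^6 - 352x^5 + 660x^4 - 672x^3 + 336x^2 - 64x

The graph has 8 vertices and degree multiset [2, 2, 2, 2, 2, 2, 2, 2]; D is the diagonal matrix of degrees and L = D - A. Computing det(xI - L) by cofactor expansion (or equivalently via sum-over-permutations) gives x^8 - 16x^7 + 104x^6 - 352x^5 + 660x^4 - 672x^3 + 336x^2 - 64x. The coefficient of x^7 equals -trace(L) = -16, matching the sum of degrees. The largest eigenvalue, 4, is at most the vertex count 8.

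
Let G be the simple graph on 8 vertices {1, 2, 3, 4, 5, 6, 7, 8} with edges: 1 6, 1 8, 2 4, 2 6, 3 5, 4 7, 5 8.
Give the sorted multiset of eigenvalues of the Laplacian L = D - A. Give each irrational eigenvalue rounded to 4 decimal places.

With the vertex order [1, 2, 3, 4, 5, 6, 7, 8], the degrees are [2, 2, 1, 2, 2, 2, 1, 2], giving D = diag(2, 2, 1, 2, 2, 2, 1, 2) and L = D - A. Since every row of L sums to 0, the all-ones vector is in the kernel and 0 is an eigenvalue. The single zero eigenvalue shows the graph is connected. There is one zero in the spectrum, matching the 1 component.

[0, 0.1522, 0.5858, 1.2346, 2, 2.7654, 3.4142, 3.8478]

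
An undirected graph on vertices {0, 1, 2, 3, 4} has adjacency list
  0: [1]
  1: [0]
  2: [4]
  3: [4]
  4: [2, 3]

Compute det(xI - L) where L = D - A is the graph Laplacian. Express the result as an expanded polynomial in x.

x^5 - 6x^4 + 11x^3 - 6x^2

Reading degrees in the order [0, 1, 2, 3, 4] gives [1, 1, 1, 1, 2]; set D = diag(1, 1, 1, 1, 2) and form L = D - A. L has integer entries, so p(x) = det(xI - L) has integer coefficients. Expanding the determinant yields x^5 - 6x^4 + 11x^3 - 6x^2. Since p(0) = det(-L) = 0, x divides p(x). The eigenvalues sum to 6, which equals trace(L) = 2|E|.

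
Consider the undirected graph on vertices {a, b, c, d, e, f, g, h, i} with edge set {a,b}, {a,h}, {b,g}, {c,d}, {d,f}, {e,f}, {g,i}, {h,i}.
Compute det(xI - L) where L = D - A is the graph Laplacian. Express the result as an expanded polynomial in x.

Reading degrees in the order [a, b, c, d, e, f, g, h, i] gives [2, 2, 1, 2, 1, 2, 2, 2, 2]; set D = diag(2, 2, 1, 2, 1, 2, 2, 2, 2) and form L = D - A. Computing det(xI - L) by cofactor expansion (or equivalently via sum-over-permutations) gives x^9 - 16x^8 + 105x^7 - 364x^6 + 715x^5 - 790x^4 + 450x^3 - 100x^2. The constant term is 0 because L is singular (the all-ones vector lies in its kernel). The largest eigenvalue, 3.6180, is at most the vertex count 9.

x^9 - 16x^8 + 105x^7 - 364x^6 + 715x^5 - 790x^4 + 450x^3 - 100x^2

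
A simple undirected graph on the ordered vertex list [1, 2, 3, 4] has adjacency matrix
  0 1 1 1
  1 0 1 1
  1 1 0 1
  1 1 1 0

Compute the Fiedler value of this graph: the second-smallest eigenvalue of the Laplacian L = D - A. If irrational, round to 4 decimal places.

4

With the vertex order [1, 2, 3, 4], the degrees are [3, 3, 3, 3], giving D = diag(3, 3, 3, 3) and L = D - A. The sorted Laplacian eigenvalues are [0, 4, 4, 4]; the algebraic connectivity is the second entry, 4. The largest eigenvalue, 4, is at most the vertex count 4.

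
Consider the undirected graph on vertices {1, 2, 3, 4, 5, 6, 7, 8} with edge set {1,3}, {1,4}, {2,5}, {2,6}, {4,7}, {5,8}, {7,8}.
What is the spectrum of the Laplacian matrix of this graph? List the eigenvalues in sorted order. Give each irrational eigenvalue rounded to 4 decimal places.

Each diagonal entry of L is the vertex degree and each off-diagonal entry is -1 where an edge is present, 0 otherwise; in the order [1, 2, 3, 4, 5, 6, 7, 8] the diagonal is [2, 2, 1, 2, 2, 1, 2, 2]. L is symmetric positive semidefinite, so every eigenvalue is real and nonnegative. The single zero eigenvalue shows the graph is connected. By the matrix-tree theorem the graph has (1/8) * product of the nonzero eigenvalues = 1 spanning tree. The eigenvalues sum to 14, which equals trace(L) = 2|E|.

[0, 0.1522, 0.5858, 1.2346, 2, 2.7654, 3.4142, 3.8478]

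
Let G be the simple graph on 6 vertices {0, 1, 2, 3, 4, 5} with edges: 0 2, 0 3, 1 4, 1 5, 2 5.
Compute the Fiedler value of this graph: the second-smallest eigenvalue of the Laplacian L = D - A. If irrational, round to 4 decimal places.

0.2679

Reading degrees in the order [0, 1, 2, 3, 4, 5] gives [2, 2, 2, 1, 1, 2]; set D = diag(2, 2, 2, 1, 1, 2) and form L = D - A. The sorted Laplacian eigenvalues are [0, 0.2679, 1, 2, 3, 3.7321]; the algebraic connectivity is the second entry, 0.2679. The largest eigenvalue, 3.7321, is at most the vertex count 6.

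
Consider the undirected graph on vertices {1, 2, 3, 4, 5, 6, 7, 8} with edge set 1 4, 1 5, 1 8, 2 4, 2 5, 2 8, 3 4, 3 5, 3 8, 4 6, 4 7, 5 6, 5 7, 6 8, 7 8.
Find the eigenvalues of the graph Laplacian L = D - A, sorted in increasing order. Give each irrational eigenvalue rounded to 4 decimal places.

Reading degrees in the order [1, 2, 3, 4, 5, 6, 7, 8] gives [3, 3, 3, 5, 5, 3, 3, 5]; set D = diag(3, 3, 3, 5, 5, 3, 3, 5) and form L = D - A. Diagonalising L (or applying a numerical eigensolver to the 8x8 matrix) gives the spectrum above. The single zero eigenvalue shows the graph is connected. There is one zero in the spectrum, matching the 1 component. By the matrix-tree theorem the graph has (1/8) * product of the nonzero eigenvalues = 2025 spanning trees.

[0, 3, 3, 3, 3, 5, 5, 8]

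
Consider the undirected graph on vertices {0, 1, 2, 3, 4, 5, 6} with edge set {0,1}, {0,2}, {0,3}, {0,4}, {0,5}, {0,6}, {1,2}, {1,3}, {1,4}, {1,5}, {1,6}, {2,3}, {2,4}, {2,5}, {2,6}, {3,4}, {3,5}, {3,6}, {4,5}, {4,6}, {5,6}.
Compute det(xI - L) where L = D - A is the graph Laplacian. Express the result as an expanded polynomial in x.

With the vertex order [0, 1, 2, 3, 4, 5, 6], the degrees are [6, 6, 6, 6, 6, 6, 6], giving D = diag(6, 6, 6, 6, 6, 6, 6) and L = D - A. Computing det(xI - L) by cofactor expansion (or equivalently via sum-over-permutations) gives x^7 - 42x^6 + 735x^5 - 6860x^4 + 36015x^3 - 100842x^2 + 117649x. Since p(0) = det(-L) = 0, x divides p(x). There is one zero in the spectrum, matching the 1 component. The eigenvalues sum to 42, which equals trace(L) = 2|E|.

x^7 - 42x^6 + 735x^5 - 6860x^4 + 36015x^3 - 100842x^2 + 117649x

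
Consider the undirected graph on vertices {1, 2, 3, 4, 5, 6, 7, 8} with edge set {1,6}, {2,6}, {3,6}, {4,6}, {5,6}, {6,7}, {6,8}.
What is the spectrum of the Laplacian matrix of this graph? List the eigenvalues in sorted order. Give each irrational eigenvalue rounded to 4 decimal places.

Each diagonal entry of L is the vertex degree and each off-diagonal entry is -1 where an edge is present, 0 otherwise; in the order [1, 2, 3, 4, 5, 6, 7, 8] the diagonal is [1, 1, 1, 1, 1, 7, 1, 1]. L is symmetric positive semidefinite, so every eigenvalue is real and nonnegative. The single zero eigenvalue shows the graph is connected. There is one zero in the spectrum, matching the 1 component. By the matrix-tree theorem the graph has (1/8) * product of the nonzero eigenvalues = 1 spanning tree.

[0, 1, 1, 1, 1, 1, 1, 8]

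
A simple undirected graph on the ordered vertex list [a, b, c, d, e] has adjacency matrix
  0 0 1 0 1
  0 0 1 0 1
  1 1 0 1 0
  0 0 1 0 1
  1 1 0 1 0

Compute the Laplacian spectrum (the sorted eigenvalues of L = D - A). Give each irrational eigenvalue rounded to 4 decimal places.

[0, 2, 2, 3, 5]

Reading degrees in the order [a, b, c, d, e] gives [2, 2, 3, 2, 3]; set D = diag(2, 2, 3, 2, 3) and form L = D - A. L is symmetric positive semidefinite, so every eigenvalue is real and nonnegative. The single zero eigenvalue shows the graph is connected.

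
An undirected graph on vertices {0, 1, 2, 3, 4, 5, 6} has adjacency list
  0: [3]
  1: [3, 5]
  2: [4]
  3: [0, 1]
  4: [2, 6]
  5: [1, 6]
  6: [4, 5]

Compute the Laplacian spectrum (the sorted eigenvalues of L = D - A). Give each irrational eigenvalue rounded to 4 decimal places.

[0, 0.1981, 0.7530, 1.5550, 2.4450, 3.2470, 3.8019]

Reading degrees in the order [0, 1, 2, 3, 4, 5, 6] gives [1, 2, 1, 2, 2, 2, 2]; set D = diag(1, 2, 1, 2, 2, 2, 2) and form L = D - A. Diagonalising L (or applying a numerical eigensolver to the 7x7 matrix) gives the spectrum above. The eigenvalues sum to 12, which equals trace(L) = 2|E|. There is one zero in the spectrum, matching the 1 component.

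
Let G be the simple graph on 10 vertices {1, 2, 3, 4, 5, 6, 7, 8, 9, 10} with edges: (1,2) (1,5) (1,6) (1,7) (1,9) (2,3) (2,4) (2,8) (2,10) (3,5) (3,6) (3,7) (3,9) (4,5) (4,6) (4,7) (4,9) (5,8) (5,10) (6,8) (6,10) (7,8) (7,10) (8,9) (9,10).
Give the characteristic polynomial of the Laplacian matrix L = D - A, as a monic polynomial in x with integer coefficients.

Reading degrees in the order [1, 2, 3, 4, 5, 6, 7, 8, 9, 10] gives [5, 5, 5, 5, 5, 5, 5, 5, 5, 5]; set D = diag(5, 5, 5, 5, 5, 5, 5, 5, 5, 5) and form L = D - A. L has integer entries, so p(x) = det(xI - L) has integer coefficients. Expanding the determinant yields x^10 - 50x^9 + 1100x^8 - 14000x^7 + 113750x^6 - 612500x^5 + 2187500x^4 - 5000000x^3 + 6640625x^2 - 3906250x. Since p(0) = det(-L) = 0, x divides p(x). There is one zero in the spectrum, matching the 1 component.

x^10 - 50x^9 + 1100x^8 - 14000x^7 + 113750x^6 - 612500x^5 + 2187500x^4 - 5000000x^3 + 6640625x^2 - 3906250x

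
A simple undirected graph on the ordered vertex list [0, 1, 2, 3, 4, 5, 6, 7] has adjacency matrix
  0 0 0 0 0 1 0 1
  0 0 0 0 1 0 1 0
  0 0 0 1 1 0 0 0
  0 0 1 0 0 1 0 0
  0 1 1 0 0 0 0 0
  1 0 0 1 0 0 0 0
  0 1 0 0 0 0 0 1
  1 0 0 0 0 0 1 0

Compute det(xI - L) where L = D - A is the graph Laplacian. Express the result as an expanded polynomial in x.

With the vertex order [0, 1, 2, 3, 4, 5, 6, 7], the degrees are [2, 2, 2, 2, 2, 2, 2, 2], giving D = diag(2, 2, 2, 2, 2, 2, 2, 2) and L = D - A. L has integer entries, so p(x) = det(xI - L) has integer coefficients. Expanding the determinant yields x^8 - 16x^7 + 104x^6 - 352x^5 + 660x^4 - 672x^3 + 336x^2 - 64x. The coefficient of x^7 equals -trace(L) = -16, matching the sum of degrees. There is one zero in the spectrum, matching the 1 component.

x^8 - 16x^7 + 104x^6 - 352x^5 + 660x^4 - 672x^3 + 336x^2 - 64x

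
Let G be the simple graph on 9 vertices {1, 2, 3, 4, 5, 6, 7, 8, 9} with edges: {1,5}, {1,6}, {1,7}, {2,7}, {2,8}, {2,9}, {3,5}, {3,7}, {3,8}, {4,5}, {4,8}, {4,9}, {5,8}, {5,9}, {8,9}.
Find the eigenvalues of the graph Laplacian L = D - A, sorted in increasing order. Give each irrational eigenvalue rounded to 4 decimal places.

[0, 0.6434, 1.8817, 2.6085, 3.1170, 4.0995, 5.1262, 6.1622, 6.3615]

Each diagonal entry of L is the vertex degree and each off-diagonal entry is -1 where an edge is present, 0 otherwise; in the order [1, 2, 3, 4, 5, 6, 7, 8, 9] the diagonal is [3, 3, 3, 3, 5, 1, 3, 5, 4]. Since every row of L sums to 0, the all-ones vector is in the kernel and 0 is an eigenvalue.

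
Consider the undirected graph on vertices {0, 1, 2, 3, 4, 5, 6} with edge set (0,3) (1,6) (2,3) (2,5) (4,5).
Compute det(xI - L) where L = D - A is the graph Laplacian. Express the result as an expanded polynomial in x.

With the vertex order [0, 1, 2, 3, 4, 5, 6], the degrees are [1, 1, 2, 2, 1, 2, 1], giving D = diag(1, 1, 2, 2, 1, 2, 1) and L = D - A. Computing det(xI - L) by cofactor expansion (or equivalently via sum-over-permutations) gives x^7 - 10x^6 + 37x^5 - 62x^4 + 45x^3 - 10x^2. The coefficient of x^6 equals -trace(L) = -10, matching the sum of degrees. There are 2 zeros in the spectrum, matching the 2 components.

x^7 - 10x^6 + 37x^5 - 62x^4 + 45x^3 - 10x^2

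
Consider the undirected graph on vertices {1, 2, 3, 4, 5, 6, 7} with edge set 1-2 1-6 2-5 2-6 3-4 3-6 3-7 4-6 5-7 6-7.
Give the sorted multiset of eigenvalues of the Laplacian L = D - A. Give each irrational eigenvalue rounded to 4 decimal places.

Each diagonal entry of L is the vertex degree and each off-diagonal entry is -1 where an edge is present, 0 otherwise; in the order [1, 2, 3, 4, 5, 6, 7] the diagonal is [2, 3, 3, 2, 2, 5, 3]. L is symmetric positive semidefinite, so every eigenvalue is real and nonnegative. The largest eigenvalue, 6.1518, is at most the vertex count 7. The eigenvalues sum to 20, which equals trace(L) = 2|E|.

[0, 1.1887, 1.5858, 2.7969, 3.8626, 4.4142, 6.1518]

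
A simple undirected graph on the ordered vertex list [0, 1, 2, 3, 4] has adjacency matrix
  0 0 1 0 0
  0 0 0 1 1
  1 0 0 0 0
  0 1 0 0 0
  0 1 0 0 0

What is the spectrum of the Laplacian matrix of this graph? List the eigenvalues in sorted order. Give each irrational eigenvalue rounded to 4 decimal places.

With the vertex order [0, 1, 2, 3, 4], the degrees are [1, 2, 1, 1, 1], giving D = diag(1, 2, 1, 1, 1) and L = D - A. The multiplicity of 0 as a Laplacian eigenvalue equals the number of connected components. The 2 zero eigenvalues correspond to the 2 connected components. There are 2 zeros in the spectrum, matching the 2 components.

[0, 0, 1, 2, 3]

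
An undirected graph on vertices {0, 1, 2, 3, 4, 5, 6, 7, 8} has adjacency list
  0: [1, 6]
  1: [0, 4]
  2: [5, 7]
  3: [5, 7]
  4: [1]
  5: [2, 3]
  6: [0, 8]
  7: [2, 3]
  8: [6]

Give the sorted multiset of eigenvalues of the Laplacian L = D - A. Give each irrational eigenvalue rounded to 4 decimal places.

With the vertex order [0, 1, 2, 3, 4, 5, 6, 7, 8], the degrees are [2, 2, 2, 2, 1, 2, 2, 2, 1], giving D = diag(2, 2, 2, 2, 1, 2, 2, 2, 1) and L = D - A. The multiplicity of 0 as a Laplacian eigenvalue equals the number of connected components. The 2 zero eigenvalues correspond to the 2 connected components. There are 2 zeros in the spectrum, matching the 2 components.

[0, 0, 0.3820, 1.3820, 2, 2, 2.6180, 3.6180, 4]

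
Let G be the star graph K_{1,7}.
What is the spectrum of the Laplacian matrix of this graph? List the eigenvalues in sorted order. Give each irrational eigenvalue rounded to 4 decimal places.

[0, 1, 1, 1, 1, 1, 1, 8]

The graph has 8 vertices and degree multiset [7, 1, 1, 1, 1, 1, 1, 1]; D is the diagonal matrix of degrees and L = D - A. The multiplicity of 0 as a Laplacian eigenvalue equals the number of connected components. The single zero eigenvalue shows the graph is connected. There is one zero in the spectrum, matching the 1 component.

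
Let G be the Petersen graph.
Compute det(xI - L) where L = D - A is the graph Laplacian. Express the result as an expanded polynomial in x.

The graph has 10 vertices and degree multiset [3, 3, 3, 3, 3, 3, 3, 3, 3, 3]; D is the diagonal matrix of degrees and L = D - A. Computing det(xI - L) by cofactor expansion (or equivalently via sum-over-permutations) gives x^10 - 30x^9 + 390x^8 - 2880x^7 + 13305x^6 - 39882x^5 + 77640x^4 - 94800x^3 + 66000x^2 - 20000x. The coefficient of x^9 equals -trace(L) = -30, matching the sum of degrees. There is one zero in the spectrum, matching the 1 component.

x^10 - 30x^9 + 390x^8 - 2880x^7 + 13305x^6 - 39882x^5 + 77640x^4 - 94800x^3 + 66000x^2 - 20000x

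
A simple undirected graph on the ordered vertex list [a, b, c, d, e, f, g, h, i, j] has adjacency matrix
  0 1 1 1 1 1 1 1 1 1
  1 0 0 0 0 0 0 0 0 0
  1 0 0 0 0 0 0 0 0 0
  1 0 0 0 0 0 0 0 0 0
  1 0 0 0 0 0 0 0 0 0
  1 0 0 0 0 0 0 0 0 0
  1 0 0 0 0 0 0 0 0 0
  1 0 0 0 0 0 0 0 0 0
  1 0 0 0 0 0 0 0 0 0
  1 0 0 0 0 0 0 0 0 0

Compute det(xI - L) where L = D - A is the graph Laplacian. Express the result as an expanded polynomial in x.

Each diagonal entry of L is the vertex degree and each off-diagonal entry is -1 where an edge is present, 0 otherwise; in the order [a, b, c, d, e, f, g, h, i, j] the diagonal is [9, 1, 1, 1, 1, 1, 1, 1, 1, 1]. L has integer entries, so p(x) = det(xI - L) has integer coefficients. Expanding the determinant yields x^10 - 18x^9 + 108x^8 - 336x^7 + 630x^6 - 756x^5 + 588x^4 - 288x^3 + 81x^2 - 10x. The coefficient of x^9 equals -trace(L) = -18, matching the sum of degrees.

x^10 - 18x^9 + 108x^8 - 336x^7 + 630x^6 - 756x^5 + 588x^4 - 288x^3 + 81x^2 - 10x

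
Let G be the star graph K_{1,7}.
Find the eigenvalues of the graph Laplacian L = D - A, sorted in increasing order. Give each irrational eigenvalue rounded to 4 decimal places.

The graph has 8 vertices and degree multiset [7, 1, 1, 1, 1, 1, 1, 1]; D is the diagonal matrix of degrees and L = D - A. Since every row of L sums to 0, the all-ones vector is in the kernel and 0 is an eigenvalue. The largest eigenvalue, 8, is at most the vertex count 8. There is one zero in the spectrum, matching the 1 component.

[0, 1, 1, 1, 1, 1, 1, 8]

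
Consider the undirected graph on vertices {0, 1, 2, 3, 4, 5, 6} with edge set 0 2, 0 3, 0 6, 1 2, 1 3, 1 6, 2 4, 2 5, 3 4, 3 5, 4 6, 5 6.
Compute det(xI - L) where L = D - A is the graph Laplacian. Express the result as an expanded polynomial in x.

x^7 - 24x^6 + 234x^5 - 1192x^4 + 3357x^3 - 4968x^2 + 3024x

With the vertex order [0, 1, 2, 3, 4, 5, 6], the degrees are [3, 3, 4, 4, 3, 3, 4], giving D = diag(3, 3, 4, 4, 3, 3, 4) and L = D - A. The eigenvalues of L are [0, 3, 3, 3, 4, 4, 7]; the characteristic polynomial is the product of (x - lambda_i), which multiplies out to x^7 - 24x^6 + 234x^5 - 1192x^4 + 3357x^3 - 4968x^2 + 3024x. Since p(0) = det(-L) = 0, x divides p(x).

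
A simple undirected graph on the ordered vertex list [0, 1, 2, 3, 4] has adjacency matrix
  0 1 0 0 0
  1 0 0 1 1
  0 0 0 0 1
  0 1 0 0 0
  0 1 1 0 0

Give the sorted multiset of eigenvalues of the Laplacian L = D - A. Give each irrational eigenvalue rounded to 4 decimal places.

Reading degrees in the order [0, 1, 2, 3, 4] gives [1, 3, 1, 1, 2]; set D = diag(1, 3, 1, 1, 2) and form L = D - A. L is symmetric positive semidefinite, so every eigenvalue is real and nonnegative. The largest eigenvalue, 4.1701, is at most the vertex count 5.

[0, 0.5188, 1, 2.3111, 4.1701]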